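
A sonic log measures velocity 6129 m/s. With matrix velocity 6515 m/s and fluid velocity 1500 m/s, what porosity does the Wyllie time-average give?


1/V - 1/Vm = 1/6129 - 1/6515 = 9.67e-06
1/Vf - 1/Vm = 1/1500 - 1/6515 = 0.00051317
phi = 9.67e-06 / 0.00051317 = 0.0188

0.0188


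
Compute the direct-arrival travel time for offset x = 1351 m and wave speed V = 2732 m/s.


t = x / V
= 1351 / 2732
= 0.4945 s

0.4945


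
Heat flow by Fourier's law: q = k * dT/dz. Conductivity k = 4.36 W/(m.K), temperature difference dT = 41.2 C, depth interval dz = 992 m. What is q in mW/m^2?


q = k * dT / dz * 1000
= 4.36 * 41.2 / 992 * 1000
= 0.181081 * 1000
= 181.0806 mW/m^2

181.0806


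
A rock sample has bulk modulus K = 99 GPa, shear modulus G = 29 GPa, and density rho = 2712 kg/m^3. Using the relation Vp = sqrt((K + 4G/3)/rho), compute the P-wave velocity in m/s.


First compute the effective modulus:
K + 4G/3 = 99e9 + 4*29e9/3 = 137666666666.67 Pa
Then divide by density:
137666666666.67 / 2712 = 50762045.2311 Pa/(kg/m^3)
Take the square root:
Vp = sqrt(50762045.2311) = 7124.75 m/s

7124.75


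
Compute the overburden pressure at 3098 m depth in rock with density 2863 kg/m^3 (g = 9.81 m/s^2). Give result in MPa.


P = rho * g * z / 1e6
= 2863 * 9.81 * 3098 / 1e6
= 87010520.94 / 1e6
= 87.0105 MPa

87.0105


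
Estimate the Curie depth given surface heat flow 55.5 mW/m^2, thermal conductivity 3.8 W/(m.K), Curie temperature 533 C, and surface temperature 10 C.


T_Curie - T_surf = 533 - 10 = 523 C
Convert q to W/m^2: 55.5 mW/m^2 = 0.0555 W/m^2
d = 523 * 3.8 / 0.0555 = 35809.01 m

35809.01


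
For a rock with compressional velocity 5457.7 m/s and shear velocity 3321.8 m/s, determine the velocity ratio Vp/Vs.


Vp/Vs = 5457.7 / 3321.8
= 1.643

1.643


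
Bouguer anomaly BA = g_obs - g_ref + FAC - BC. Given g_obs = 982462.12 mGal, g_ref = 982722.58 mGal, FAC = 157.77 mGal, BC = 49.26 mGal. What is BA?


BA = g_obs - g_ref + FAC - BC
= 982462.12 - 982722.58 + 157.77 - 49.26
= -151.95 mGal

-151.95


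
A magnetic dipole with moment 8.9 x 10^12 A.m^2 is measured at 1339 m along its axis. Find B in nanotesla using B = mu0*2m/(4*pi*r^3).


m = 8.9 x 10^12 = 8900000000000 A.m^2
2m = 17800000000000 A.m^2
r^3 = 1339^3 = 2400721219
B = (4pi*10^-7) * 17800000000000 / (4*pi * 2400721219) * 1e9
= 22368139.693559 / 30168352579.71 * 1e9
= 741443.8569 nT

741443.8569


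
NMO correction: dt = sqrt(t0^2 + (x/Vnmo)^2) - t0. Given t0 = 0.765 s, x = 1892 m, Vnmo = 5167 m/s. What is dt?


x/Vnmo = 1892/5167 = 0.36617
(x/Vnmo)^2 = 0.13408
t0^2 = 0.585225
sqrt(0.585225 + 0.13408) = 0.848119
dt = 0.848119 - 0.765 = 0.083119

0.083119


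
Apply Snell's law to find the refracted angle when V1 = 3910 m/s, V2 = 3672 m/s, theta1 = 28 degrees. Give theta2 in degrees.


sin(theta1) = sin(28 deg) = 0.469472
sin(theta2) = V2/V1 * sin(theta1) = 3672/3910 * 0.469472 = 0.440895
theta2 = arcsin(0.440895) = 26.161 degrees

26.161


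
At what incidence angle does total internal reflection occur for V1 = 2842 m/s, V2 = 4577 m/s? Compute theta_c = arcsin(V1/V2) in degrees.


V1/V2 = 2842/4577 = 0.620931
theta_c = arcsin(0.620931) = 38.3841 degrees

38.3841


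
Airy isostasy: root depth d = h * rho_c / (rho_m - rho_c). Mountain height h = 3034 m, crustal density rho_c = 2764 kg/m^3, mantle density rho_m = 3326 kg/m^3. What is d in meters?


rho_m - rho_c = 3326 - 2764 = 562
d = 3034 * 2764 / 562
= 8385976 / 562
= 14921.67 m

14921.67


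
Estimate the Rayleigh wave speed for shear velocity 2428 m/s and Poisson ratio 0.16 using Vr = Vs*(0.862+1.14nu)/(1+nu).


Numerator factor = 0.862 + 1.14*0.16 = 1.0444
Denominator = 1 + 0.16 = 1.16
Vr = 2428 * 1.0444 / 1.16 = 2186.04 m/s

2186.04


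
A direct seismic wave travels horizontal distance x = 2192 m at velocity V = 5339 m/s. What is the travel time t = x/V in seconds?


t = x / V
= 2192 / 5339
= 0.4106 s

0.4106


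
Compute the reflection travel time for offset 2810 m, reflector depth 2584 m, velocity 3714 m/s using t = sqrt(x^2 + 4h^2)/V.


x^2 + 4h^2 = 2810^2 + 4*2584^2 = 7896100 + 26708224 = 34604324
sqrt(34604324) = 5882.544
t = 5882.544 / 3714 = 1.5839 s

1.5839


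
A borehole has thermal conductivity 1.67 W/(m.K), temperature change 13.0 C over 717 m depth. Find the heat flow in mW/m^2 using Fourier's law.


q = k * dT / dz * 1000
= 1.67 * 13.0 / 717 * 1000
= 0.030279 * 1000
= 30.2789 mW/m^2

30.2789


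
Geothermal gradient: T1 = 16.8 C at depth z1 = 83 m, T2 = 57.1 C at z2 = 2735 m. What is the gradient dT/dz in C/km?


dT = 57.1 - 16.8 = 40.3 C
dz = 2735 - 83 = 2652 m
gradient = dT/dz * 1000 = 40.3/2652 * 1000 = 15.1961 C/km

15.1961


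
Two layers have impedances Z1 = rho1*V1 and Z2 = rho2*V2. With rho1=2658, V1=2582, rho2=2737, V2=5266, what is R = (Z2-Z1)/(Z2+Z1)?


Z1 = 2658 * 2582 = 6862956
Z2 = 2737 * 5266 = 14413042
R = (14413042 - 6862956) / (14413042 + 6862956) = 7550086 / 21275998 = 0.3549

0.3549


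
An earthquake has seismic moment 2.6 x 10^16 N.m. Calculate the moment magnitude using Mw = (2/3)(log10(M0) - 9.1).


log10(M0) = log10(2.6 x 10^16) = 16.415
Mw = 2/3 * (16.415 - 9.1)
= 2/3 * 7.315
= 4.88

4.88


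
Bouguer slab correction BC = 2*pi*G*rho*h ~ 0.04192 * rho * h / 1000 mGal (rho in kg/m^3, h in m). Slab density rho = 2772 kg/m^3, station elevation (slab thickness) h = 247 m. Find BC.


BC = 0.04192 * rho * h / 1000
= 0.04192 * 2772 * 247 / 1000
= 28.702 mGal

28.702


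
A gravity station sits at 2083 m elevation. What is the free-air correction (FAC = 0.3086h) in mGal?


FAC = 0.3086 * h
= 0.3086 * 2083
= 642.8138 mGal

642.8138


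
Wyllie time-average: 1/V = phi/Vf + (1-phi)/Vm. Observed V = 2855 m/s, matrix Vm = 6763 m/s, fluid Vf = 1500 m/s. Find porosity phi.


1/V - 1/Vm = 1/2855 - 1/6763 = 0.0002024
1/Vf - 1/Vm = 1/1500 - 1/6763 = 0.0005188
phi = 0.0002024 / 0.0005188 = 0.3901

0.3901


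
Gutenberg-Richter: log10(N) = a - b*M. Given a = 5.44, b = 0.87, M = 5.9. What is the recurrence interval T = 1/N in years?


log10(N) = 5.44 - 0.87*5.9 = 0.307
N = 10^0.307 = 2.027683
T = 1/N = 1/2.027683 = 0.4932 years

0.4932


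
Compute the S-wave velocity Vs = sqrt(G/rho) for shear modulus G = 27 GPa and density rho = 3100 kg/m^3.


Convert G to Pa: G = 27e9 Pa
Compute G/rho = 27e9 / 3100 = 8709677.4194
Vs = sqrt(8709677.4194) = 2951.22 m/s

2951.22


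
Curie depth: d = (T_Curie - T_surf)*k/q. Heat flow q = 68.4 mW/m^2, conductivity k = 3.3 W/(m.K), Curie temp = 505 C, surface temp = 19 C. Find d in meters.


T_Curie - T_surf = 505 - 19 = 486 C
Convert q to W/m^2: 68.4 mW/m^2 = 0.0684 W/m^2
d = 486 * 3.3 / 0.0684 = 23447.37 m

23447.37


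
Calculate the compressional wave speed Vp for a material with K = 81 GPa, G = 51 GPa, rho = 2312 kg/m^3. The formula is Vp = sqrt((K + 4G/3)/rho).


First compute the effective modulus:
K + 4G/3 = 81e9 + 4*51e9/3 = 149000000000.0 Pa
Then divide by density:
149000000000.0 / 2312 = 64446366.782 Pa/(kg/m^3)
Take the square root:
Vp = sqrt(64446366.782) = 8027.85 m/s

8027.85


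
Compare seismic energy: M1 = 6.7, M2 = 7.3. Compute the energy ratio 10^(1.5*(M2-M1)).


M2 - M1 = 7.3 - 6.7 = 0.6
1.5 * 0.6 = 0.9
ratio = 10^0.9 = 7.94

7.94


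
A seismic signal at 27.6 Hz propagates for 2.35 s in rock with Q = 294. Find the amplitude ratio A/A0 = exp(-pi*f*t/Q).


pi*f*t/Q = pi*27.6*2.35/294 = 0.693074
A/A0 = exp(-0.693074) = 0.500037

0.500037


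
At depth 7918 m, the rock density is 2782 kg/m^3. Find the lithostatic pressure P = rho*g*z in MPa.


P = rho * g * z / 1e6
= 2782 * 9.81 * 7918 / 1e6
= 216093463.56 / 1e6
= 216.0935 MPa

216.0935


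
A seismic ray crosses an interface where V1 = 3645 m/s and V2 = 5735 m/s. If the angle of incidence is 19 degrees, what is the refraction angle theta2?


sin(theta1) = sin(19 deg) = 0.325568
sin(theta2) = V2/V1 * sin(theta1) = 5735/3645 * 0.325568 = 0.512245
theta2 = arcsin(0.512245) = 30.8135 degrees

30.8135


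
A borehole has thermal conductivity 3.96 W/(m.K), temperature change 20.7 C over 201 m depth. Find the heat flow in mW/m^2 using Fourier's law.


q = k * dT / dz * 1000
= 3.96 * 20.7 / 201 * 1000
= 0.407821 * 1000
= 407.8209 mW/m^2

407.8209


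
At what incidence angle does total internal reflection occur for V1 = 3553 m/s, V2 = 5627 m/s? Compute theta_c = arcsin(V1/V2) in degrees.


V1/V2 = 3553/5627 = 0.63142
theta_c = arcsin(0.63142) = 39.155 degrees

39.155


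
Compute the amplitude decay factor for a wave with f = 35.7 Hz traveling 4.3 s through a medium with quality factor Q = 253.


pi*f*t/Q = pi*35.7*4.3/253 = 1.906189
A/A0 = exp(-1.906189) = 0.148646

0.148646


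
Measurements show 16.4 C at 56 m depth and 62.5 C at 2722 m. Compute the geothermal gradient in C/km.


dT = 62.5 - 16.4 = 46.1 C
dz = 2722 - 56 = 2666 m
gradient = dT/dz * 1000 = 46.1/2666 * 1000 = 17.2918 C/km

17.2918


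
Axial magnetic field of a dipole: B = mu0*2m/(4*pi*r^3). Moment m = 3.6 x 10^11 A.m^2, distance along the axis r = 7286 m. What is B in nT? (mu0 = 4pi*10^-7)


m = 3.6 x 10^11 = 360000000000 A.m^2
2m = 720000000000 A.m^2
r^3 = 7286^3 = 386783109656
B = (4pi*10^-7) * 720000000000 / (4*pi * 386783109656) * 1e9
= 904778.684234 / 4860459903311.62 * 1e9
= 186.1508 nT

186.1508


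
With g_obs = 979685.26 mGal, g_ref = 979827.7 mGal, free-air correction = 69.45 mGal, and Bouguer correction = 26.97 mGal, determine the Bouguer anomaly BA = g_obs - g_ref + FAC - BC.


BA = g_obs - g_ref + FAC - BC
= 979685.26 - 979827.7 + 69.45 - 26.97
= -99.96 mGal

-99.96


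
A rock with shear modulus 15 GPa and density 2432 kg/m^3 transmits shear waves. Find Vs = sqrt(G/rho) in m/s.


Convert G to Pa: G = 15e9 Pa
Compute G/rho = 15e9 / 2432 = 6167763.1579
Vs = sqrt(6167763.1579) = 2483.5 m/s

2483.5


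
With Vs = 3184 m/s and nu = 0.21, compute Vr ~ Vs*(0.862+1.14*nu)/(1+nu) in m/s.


Numerator factor = 0.862 + 1.14*0.21 = 1.1014
Denominator = 1 + 0.21 = 1.21
Vr = 3184 * 1.1014 / 1.21 = 2898.23 m/s

2898.23


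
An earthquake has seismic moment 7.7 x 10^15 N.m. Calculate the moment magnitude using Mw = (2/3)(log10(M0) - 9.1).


log10(M0) = log10(7.7 x 10^15) = 15.8865
Mw = 2/3 * (15.8865 - 9.1)
= 2/3 * 6.7865
= 4.52

4.52


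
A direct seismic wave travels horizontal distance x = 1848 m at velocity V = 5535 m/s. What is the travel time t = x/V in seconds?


t = x / V
= 1848 / 5535
= 0.3339 s

0.3339


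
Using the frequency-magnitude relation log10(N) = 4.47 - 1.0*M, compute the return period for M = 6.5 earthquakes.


log10(N) = 4.47 - 1.0*6.5 = -2.03
N = 10^-2.03 = 0.009333
T = 1/N = 1/0.009333 = 107.1519 years

107.1519


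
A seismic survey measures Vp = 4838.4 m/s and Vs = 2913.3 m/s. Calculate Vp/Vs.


Vp/Vs = 4838.4 / 2913.3
= 1.6608

1.6608


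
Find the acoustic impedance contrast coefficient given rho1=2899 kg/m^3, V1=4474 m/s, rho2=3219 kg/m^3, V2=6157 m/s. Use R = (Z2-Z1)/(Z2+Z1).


Z1 = 2899 * 4474 = 12970126
Z2 = 3219 * 6157 = 19819383
R = (19819383 - 12970126) / (19819383 + 12970126) = 6849257 / 32789509 = 0.2089

0.2089


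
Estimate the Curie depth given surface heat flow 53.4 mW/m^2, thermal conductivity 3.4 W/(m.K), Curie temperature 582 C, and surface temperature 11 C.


T_Curie - T_surf = 582 - 11 = 571 C
Convert q to W/m^2: 53.4 mW/m^2 = 0.0534 W/m^2
d = 571 * 3.4 / 0.0534 = 36355.81 m

36355.81


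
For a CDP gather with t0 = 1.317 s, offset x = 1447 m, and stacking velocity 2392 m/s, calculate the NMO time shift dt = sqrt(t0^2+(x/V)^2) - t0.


x/Vnmo = 1447/2392 = 0.604933
(x/Vnmo)^2 = 0.365944
t0^2 = 1.734489
sqrt(1.734489 + 0.365944) = 1.449287
dt = 1.449287 - 1.317 = 0.132287

0.132287


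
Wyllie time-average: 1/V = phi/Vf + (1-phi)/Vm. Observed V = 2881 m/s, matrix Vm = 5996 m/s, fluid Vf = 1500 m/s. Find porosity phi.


1/V - 1/Vm = 1/2881 - 1/5996 = 0.00018032
1/Vf - 1/Vm = 1/1500 - 1/5996 = 0.00049989
phi = 0.00018032 / 0.00049989 = 0.3607

0.3607


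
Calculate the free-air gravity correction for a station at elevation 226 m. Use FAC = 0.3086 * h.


FAC = 0.3086 * h
= 0.3086 * 226
= 69.7436 mGal

69.7436


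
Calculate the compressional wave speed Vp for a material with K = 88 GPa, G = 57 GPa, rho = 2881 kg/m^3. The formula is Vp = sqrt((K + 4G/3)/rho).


First compute the effective modulus:
K + 4G/3 = 88e9 + 4*57e9/3 = 164000000000.0 Pa
Then divide by density:
164000000000.0 / 2881 = 56924678.9309 Pa/(kg/m^3)
Take the square root:
Vp = sqrt(56924678.9309) = 7544.84 m/s

7544.84


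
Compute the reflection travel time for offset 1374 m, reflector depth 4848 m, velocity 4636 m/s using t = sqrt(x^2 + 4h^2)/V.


x^2 + 4h^2 = 1374^2 + 4*4848^2 = 1887876 + 94012416 = 95900292
sqrt(95900292) = 9792.8694
t = 9792.8694 / 4636 = 2.1124 s

2.1124


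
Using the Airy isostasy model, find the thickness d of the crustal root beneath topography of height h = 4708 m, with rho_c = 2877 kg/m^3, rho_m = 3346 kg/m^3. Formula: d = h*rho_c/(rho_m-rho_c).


rho_m - rho_c = 3346 - 2877 = 469
d = 4708 * 2877 / 469
= 13544916 / 469
= 28880.42 m

28880.42


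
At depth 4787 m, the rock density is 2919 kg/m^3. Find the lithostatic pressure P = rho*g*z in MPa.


P = rho * g * z / 1e6
= 2919 * 9.81 * 4787 / 1e6
= 137077611.93 / 1e6
= 137.0776 MPa

137.0776


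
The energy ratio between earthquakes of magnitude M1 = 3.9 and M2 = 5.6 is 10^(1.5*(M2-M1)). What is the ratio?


M2 - M1 = 5.6 - 3.9 = 1.7
1.5 * 1.7 = 2.55
ratio = 10^2.55 = 354.81

354.81


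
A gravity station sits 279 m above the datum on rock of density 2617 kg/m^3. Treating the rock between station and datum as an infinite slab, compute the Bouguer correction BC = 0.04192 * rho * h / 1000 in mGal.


BC = 0.04192 * rho * h / 1000
= 0.04192 * 2617 * 279 / 1000
= 30.6076 mGal

30.6076


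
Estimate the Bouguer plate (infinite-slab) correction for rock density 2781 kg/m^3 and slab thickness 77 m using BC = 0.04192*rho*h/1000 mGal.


BC = 0.04192 * rho * h / 1000
= 0.04192 * 2781 * 77 / 1000
= 8.9766 mGal

8.9766


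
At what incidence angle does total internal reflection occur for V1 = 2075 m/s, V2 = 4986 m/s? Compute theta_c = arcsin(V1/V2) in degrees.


V1/V2 = 2075/4986 = 0.416165
theta_c = arcsin(0.416165) = 24.5927 degrees

24.5927


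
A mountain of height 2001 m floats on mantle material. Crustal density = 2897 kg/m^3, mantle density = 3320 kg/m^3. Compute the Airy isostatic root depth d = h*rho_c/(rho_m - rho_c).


rho_m - rho_c = 3320 - 2897 = 423
d = 2001 * 2897 / 423
= 5796897 / 423
= 13704.25 m

13704.25


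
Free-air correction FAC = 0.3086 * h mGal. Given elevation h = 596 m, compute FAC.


FAC = 0.3086 * h
= 0.3086 * 596
= 183.9256 mGal

183.9256


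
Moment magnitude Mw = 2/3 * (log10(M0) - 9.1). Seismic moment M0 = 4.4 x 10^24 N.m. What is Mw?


log10(M0) = log10(4.4 x 10^24) = 24.6435
Mw = 2/3 * (24.6435 - 9.1)
= 2/3 * 15.5435
= 10.36

10.36


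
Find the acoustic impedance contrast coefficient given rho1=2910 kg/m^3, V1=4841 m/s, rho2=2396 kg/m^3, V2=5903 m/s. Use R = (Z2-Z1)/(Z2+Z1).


Z1 = 2910 * 4841 = 14087310
Z2 = 2396 * 5903 = 14143588
R = (14143588 - 14087310) / (14143588 + 14087310) = 56278 / 28230898 = 0.002

0.002


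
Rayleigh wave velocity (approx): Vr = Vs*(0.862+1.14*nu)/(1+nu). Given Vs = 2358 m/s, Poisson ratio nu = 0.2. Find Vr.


Numerator factor = 0.862 + 1.14*0.2 = 1.09
Denominator = 1 + 0.2 = 1.2
Vr = 2358 * 1.09 / 1.2 = 2141.85 m/s

2141.85


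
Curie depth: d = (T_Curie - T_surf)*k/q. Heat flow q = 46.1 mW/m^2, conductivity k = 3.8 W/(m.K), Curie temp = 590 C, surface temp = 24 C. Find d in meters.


T_Curie - T_surf = 590 - 24 = 566 C
Convert q to W/m^2: 46.1 mW/m^2 = 0.0461 W/m^2
d = 566 * 3.8 / 0.0461 = 46655.1 m

46655.1


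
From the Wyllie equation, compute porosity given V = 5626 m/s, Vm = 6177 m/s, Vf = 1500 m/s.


1/V - 1/Vm = 1/5626 - 1/6177 = 1.586e-05
1/Vf - 1/Vm = 1/1500 - 1/6177 = 0.00050478
phi = 1.586e-05 / 0.00050478 = 0.0314

0.0314


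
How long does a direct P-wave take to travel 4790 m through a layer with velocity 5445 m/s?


t = x / V
= 4790 / 5445
= 0.8797 s

0.8797


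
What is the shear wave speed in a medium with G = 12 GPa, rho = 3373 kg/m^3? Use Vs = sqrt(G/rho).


Convert G to Pa: G = 12e9 Pa
Compute G/rho = 12e9 / 3373 = 3557663.8008
Vs = sqrt(3557663.8008) = 1886.18 m/s

1886.18


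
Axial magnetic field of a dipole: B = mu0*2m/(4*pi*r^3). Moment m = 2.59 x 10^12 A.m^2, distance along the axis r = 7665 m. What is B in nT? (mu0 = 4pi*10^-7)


m = 2.59 x 10^12 = 2590000000000 A.m^2
2m = 5180000000000 A.m^2
r^3 = 7665^3 = 450335804625
B = (4pi*10^-7) * 5180000000000 / (4*pi * 450335804625) * 1e9
= 6509379.978238 / 5659086621833.39 * 1e9
= 1150.2528 nT

1150.2528


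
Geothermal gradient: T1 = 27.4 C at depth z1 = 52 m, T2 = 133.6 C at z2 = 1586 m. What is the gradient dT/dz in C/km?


dT = 133.6 - 27.4 = 106.2 C
dz = 1586 - 52 = 1534 m
gradient = dT/dz * 1000 = 106.2/1534 * 1000 = 69.2308 C/km

69.2308


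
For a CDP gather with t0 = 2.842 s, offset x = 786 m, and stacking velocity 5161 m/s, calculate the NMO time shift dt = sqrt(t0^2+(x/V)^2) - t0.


x/Vnmo = 786/5161 = 0.152296
(x/Vnmo)^2 = 0.023194
t0^2 = 8.076964
sqrt(8.076964 + 0.023194) = 2.846078
dt = 2.846078 - 2.842 = 0.004078

0.004078


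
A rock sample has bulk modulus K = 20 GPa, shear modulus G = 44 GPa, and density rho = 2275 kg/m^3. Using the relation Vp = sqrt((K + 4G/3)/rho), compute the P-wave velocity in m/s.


First compute the effective modulus:
K + 4G/3 = 20e9 + 4*44e9/3 = 78666666666.67 Pa
Then divide by density:
78666666666.67 / 2275 = 34578754.5788 Pa/(kg/m^3)
Take the square root:
Vp = sqrt(34578754.5788) = 5880.37 m/s

5880.37


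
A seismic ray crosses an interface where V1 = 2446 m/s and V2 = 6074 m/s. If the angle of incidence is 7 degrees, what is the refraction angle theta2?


sin(theta1) = sin(7 deg) = 0.121869
sin(theta2) = V2/V1 * sin(theta1) = 6074/2446 * 0.121869 = 0.302631
theta2 = arcsin(0.302631) = 17.6157 degrees

17.6157


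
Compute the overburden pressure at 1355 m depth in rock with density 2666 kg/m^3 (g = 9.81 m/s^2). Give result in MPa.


P = rho * g * z / 1e6
= 2666 * 9.81 * 1355 / 1e6
= 35437938.3 / 1e6
= 35.4379 MPa

35.4379


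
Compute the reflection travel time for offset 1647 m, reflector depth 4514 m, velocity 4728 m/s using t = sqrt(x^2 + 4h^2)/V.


x^2 + 4h^2 = 1647^2 + 4*4514^2 = 2712609 + 81504784 = 84217393
sqrt(84217393) = 9177.0035
t = 9177.0035 / 4728 = 1.941 s

1.941


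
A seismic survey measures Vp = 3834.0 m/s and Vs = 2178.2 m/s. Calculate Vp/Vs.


Vp/Vs = 3834.0 / 2178.2
= 1.7602

1.7602


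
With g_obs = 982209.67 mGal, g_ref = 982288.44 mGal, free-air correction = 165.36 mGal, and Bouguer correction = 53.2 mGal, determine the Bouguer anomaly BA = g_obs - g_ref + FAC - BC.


BA = g_obs - g_ref + FAC - BC
= 982209.67 - 982288.44 + 165.36 - 53.2
= 33.39 mGal

33.39


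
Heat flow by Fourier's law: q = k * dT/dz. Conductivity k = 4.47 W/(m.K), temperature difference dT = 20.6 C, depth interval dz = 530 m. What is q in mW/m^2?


q = k * dT / dz * 1000
= 4.47 * 20.6 / 530 * 1000
= 0.17374 * 1000
= 173.7396 mW/m^2

173.7396


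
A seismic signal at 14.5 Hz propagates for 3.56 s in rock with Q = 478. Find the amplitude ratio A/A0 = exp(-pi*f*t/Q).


pi*f*t/Q = pi*14.5*3.56/478 = 0.339266
A/A0 = exp(-0.339266) = 0.712293

0.712293


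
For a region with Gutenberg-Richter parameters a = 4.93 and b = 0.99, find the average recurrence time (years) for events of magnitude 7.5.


log10(N) = 4.93 - 0.99*7.5 = -2.495
N = 10^-2.495 = 0.003199
T = 1/N = 1/0.003199 = 312.6079 years

312.6079


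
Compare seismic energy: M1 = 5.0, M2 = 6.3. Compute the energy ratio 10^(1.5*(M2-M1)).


M2 - M1 = 6.3 - 5.0 = 1.3
1.5 * 1.3 = 1.95
ratio = 10^1.95 = 89.13

89.13


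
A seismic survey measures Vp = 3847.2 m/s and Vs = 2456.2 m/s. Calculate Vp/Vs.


Vp/Vs = 3847.2 / 2456.2
= 1.5663

1.5663


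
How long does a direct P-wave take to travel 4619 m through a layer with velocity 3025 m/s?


t = x / V
= 4619 / 3025
= 1.5269 s

1.5269


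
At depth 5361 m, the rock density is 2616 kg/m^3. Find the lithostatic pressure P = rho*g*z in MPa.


P = rho * g * z / 1e6
= 2616 * 9.81 * 5361 / 1e6
= 137579128.56 / 1e6
= 137.5791 MPa

137.5791


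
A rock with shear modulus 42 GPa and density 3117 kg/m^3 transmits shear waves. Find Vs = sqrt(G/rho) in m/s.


Convert G to Pa: G = 42e9 Pa
Compute G/rho = 42e9 / 3117 = 13474494.7064
Vs = sqrt(13474494.7064) = 3670.76 m/s

3670.76


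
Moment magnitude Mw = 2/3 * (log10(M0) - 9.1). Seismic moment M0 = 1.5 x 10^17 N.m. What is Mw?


log10(M0) = log10(1.5 x 10^17) = 17.1761
Mw = 2/3 * (17.1761 - 9.1)
= 2/3 * 8.0761
= 5.38

5.38


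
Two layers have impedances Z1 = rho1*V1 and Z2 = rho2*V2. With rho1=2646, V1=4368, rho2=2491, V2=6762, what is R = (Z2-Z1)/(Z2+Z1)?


Z1 = 2646 * 4368 = 11557728
Z2 = 2491 * 6762 = 16844142
R = (16844142 - 11557728) / (16844142 + 11557728) = 5286414 / 28401870 = 0.1861

0.1861


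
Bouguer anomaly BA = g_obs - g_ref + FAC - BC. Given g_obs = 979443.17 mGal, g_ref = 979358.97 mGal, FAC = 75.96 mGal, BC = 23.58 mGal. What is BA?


BA = g_obs - g_ref + FAC - BC
= 979443.17 - 979358.97 + 75.96 - 23.58
= 136.58 mGal

136.58


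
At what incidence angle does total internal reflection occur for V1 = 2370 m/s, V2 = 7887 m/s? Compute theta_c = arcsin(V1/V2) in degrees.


V1/V2 = 2370/7887 = 0.300494
theta_c = arcsin(0.300494) = 17.4873 degrees

17.4873


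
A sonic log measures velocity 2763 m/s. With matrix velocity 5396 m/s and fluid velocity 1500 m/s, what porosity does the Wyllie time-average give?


1/V - 1/Vm = 1/2763 - 1/5396 = 0.0001766
1/Vf - 1/Vm = 1/1500 - 1/5396 = 0.00048134
phi = 0.0001766 / 0.00048134 = 0.3669

0.3669


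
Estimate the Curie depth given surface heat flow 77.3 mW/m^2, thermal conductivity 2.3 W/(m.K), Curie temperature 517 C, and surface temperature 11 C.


T_Curie - T_surf = 517 - 11 = 506 C
Convert q to W/m^2: 77.3 mW/m^2 = 0.0773 W/m^2
d = 506 * 2.3 / 0.0773 = 15055.63 m

15055.63


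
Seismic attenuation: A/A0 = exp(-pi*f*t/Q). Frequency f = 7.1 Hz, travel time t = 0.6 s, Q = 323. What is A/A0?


pi*f*t/Q = pi*7.1*0.6/323 = 0.041434
A/A0 = exp(-0.041434) = 0.959413

0.959413


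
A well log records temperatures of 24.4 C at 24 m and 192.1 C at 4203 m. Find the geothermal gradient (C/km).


dT = 192.1 - 24.4 = 167.7 C
dz = 4203 - 24 = 4179 m
gradient = dT/dz * 1000 = 167.7/4179 * 1000 = 40.1292 C/km

40.1292


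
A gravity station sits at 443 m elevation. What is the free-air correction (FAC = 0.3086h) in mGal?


FAC = 0.3086 * h
= 0.3086 * 443
= 136.7098 mGal

136.7098


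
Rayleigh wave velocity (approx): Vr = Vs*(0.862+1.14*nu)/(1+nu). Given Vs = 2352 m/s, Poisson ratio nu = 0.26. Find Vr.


Numerator factor = 0.862 + 1.14*0.26 = 1.1584
Denominator = 1 + 0.26 = 1.26
Vr = 2352 * 1.1584 / 1.26 = 2162.35 m/s

2162.35


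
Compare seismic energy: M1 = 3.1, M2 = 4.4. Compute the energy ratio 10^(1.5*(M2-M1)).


M2 - M1 = 4.4 - 3.1 = 1.3
1.5 * 1.3 = 1.95
ratio = 10^1.95 = 89.13

89.13


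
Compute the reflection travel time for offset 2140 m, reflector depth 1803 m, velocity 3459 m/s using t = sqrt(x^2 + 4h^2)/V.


x^2 + 4h^2 = 2140^2 + 4*1803^2 = 4579600 + 13003236 = 17582836
sqrt(17582836) = 4193.1892
t = 4193.1892 / 3459 = 1.2123 s

1.2123


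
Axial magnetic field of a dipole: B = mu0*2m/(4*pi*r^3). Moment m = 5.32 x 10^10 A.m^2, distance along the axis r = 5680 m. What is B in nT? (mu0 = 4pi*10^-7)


m = 5.32 x 10^10 = 53200000000 A.m^2
2m = 106400000000 A.m^2
r^3 = 5680^3 = 183250432000
B = (4pi*10^-7) * 106400000000 / (4*pi * 183250432000) * 1e9
= 133706.183337 / 2302792843753.42 * 1e9
= 58.0626 nT

58.0626


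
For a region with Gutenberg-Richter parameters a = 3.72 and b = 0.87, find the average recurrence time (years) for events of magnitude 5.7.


log10(N) = 3.72 - 0.87*5.7 = -1.239
N = 10^-1.239 = 0.057677
T = 1/N = 1/0.057677 = 17.338 years

17.338


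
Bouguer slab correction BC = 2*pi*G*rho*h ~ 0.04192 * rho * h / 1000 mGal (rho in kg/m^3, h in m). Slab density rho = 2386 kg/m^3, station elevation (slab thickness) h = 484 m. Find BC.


BC = 0.04192 * rho * h / 1000
= 0.04192 * 2386 * 484 / 1000
= 48.4102 mGal

48.4102


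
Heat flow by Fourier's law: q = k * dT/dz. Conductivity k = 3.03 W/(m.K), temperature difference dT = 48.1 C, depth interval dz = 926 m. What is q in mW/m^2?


q = k * dT / dz * 1000
= 3.03 * 48.1 / 926 * 1000
= 0.15739 * 1000
= 157.3898 mW/m^2

157.3898


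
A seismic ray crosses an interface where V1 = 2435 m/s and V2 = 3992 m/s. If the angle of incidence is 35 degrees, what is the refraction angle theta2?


sin(theta1) = sin(35 deg) = 0.573576
sin(theta2) = V2/V1 * sin(theta1) = 3992/2435 * 0.573576 = 0.940336
theta2 = arcsin(0.940336) = 70.108 degrees

70.108


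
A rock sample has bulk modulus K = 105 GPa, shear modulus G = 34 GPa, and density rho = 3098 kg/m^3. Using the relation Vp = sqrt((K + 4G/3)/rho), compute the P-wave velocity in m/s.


First compute the effective modulus:
K + 4G/3 = 105e9 + 4*34e9/3 = 150333333333.33 Pa
Then divide by density:
150333333333.33 / 3098 = 48525930.708 Pa/(kg/m^3)
Take the square root:
Vp = sqrt(48525930.708) = 6966.06 m/s

6966.06


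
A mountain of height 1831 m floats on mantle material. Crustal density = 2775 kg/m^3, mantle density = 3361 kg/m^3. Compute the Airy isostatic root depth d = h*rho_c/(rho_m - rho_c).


rho_m - rho_c = 3361 - 2775 = 586
d = 1831 * 2775 / 586
= 5081025 / 586
= 8670.69 m

8670.69


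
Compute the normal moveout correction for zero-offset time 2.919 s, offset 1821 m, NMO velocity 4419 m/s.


x/Vnmo = 1821/4419 = 0.412084
(x/Vnmo)^2 = 0.169813
t0^2 = 8.520561
sqrt(8.520561 + 0.169813) = 2.947944
dt = 2.947944 - 2.919 = 0.028944

0.028944


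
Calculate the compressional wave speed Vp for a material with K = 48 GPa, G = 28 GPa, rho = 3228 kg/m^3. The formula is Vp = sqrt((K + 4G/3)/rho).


First compute the effective modulus:
K + 4G/3 = 48e9 + 4*28e9/3 = 85333333333.33 Pa
Then divide by density:
85333333333.33 / 3228 = 26435357.2904 Pa/(kg/m^3)
Take the square root:
Vp = sqrt(26435357.2904) = 5141.53 m/s

5141.53


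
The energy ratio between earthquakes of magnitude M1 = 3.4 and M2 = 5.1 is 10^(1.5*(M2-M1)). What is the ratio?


M2 - M1 = 5.1 - 3.4 = 1.7
1.5 * 1.7 = 2.55
ratio = 10^2.55 = 354.81

354.81


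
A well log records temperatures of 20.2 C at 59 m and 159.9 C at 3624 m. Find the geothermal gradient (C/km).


dT = 159.9 - 20.2 = 139.7 C
dz = 3624 - 59 = 3565 m
gradient = dT/dz * 1000 = 139.7/3565 * 1000 = 39.1865 C/km

39.1865


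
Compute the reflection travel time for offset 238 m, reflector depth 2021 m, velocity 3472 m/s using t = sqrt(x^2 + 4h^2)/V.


x^2 + 4h^2 = 238^2 + 4*2021^2 = 56644 + 16337764 = 16394408
sqrt(16394408) = 4049.0009
t = 4049.0009 / 3472 = 1.1662 s

1.1662


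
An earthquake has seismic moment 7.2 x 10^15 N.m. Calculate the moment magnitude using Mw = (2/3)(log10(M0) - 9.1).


log10(M0) = log10(7.2 x 10^15) = 15.8573
Mw = 2/3 * (15.8573 - 9.1)
= 2/3 * 6.7573
= 4.5

4.5


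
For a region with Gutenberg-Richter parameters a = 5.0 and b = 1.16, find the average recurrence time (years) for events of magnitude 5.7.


log10(N) = 5.0 - 1.16*5.7 = -1.612
N = 10^-1.612 = 0.024434
T = 1/N = 1/0.024434 = 40.9261 years

40.9261


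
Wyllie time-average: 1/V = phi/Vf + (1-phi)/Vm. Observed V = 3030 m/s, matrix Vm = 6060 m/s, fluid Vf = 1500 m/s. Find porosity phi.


1/V - 1/Vm = 1/3030 - 1/6060 = 0.00016502
1/Vf - 1/Vm = 1/1500 - 1/6060 = 0.00050165
phi = 0.00016502 / 0.00050165 = 0.3289

0.3289


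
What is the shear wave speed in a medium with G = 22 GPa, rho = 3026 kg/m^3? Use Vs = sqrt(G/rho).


Convert G to Pa: G = 22e9 Pa
Compute G/rho = 22e9 / 3026 = 7270323.8599
Vs = sqrt(7270323.8599) = 2696.35 m/s

2696.35


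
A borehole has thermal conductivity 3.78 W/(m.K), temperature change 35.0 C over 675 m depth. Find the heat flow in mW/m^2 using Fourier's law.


q = k * dT / dz * 1000
= 3.78 * 35.0 / 675 * 1000
= 0.196 * 1000
= 196.0 mW/m^2

196.0


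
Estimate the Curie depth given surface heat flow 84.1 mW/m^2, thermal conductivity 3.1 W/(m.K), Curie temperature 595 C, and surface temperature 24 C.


T_Curie - T_surf = 595 - 24 = 571 C
Convert q to W/m^2: 84.1 mW/m^2 = 0.0841 W/m^2
d = 571 * 3.1 / 0.0841 = 21047.56 m

21047.56


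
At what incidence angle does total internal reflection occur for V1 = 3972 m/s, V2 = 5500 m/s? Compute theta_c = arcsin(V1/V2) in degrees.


V1/V2 = 3972/5500 = 0.722182
theta_c = arcsin(0.722182) = 46.2349 degrees

46.2349


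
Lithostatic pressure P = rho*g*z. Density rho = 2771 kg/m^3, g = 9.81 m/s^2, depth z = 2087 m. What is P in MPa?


P = rho * g * z / 1e6
= 2771 * 9.81 * 2087 / 1e6
= 56731985.37 / 1e6
= 56.732 MPa

56.732


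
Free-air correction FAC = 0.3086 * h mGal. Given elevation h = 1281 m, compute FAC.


FAC = 0.3086 * h
= 0.3086 * 1281
= 395.3166 mGal

395.3166


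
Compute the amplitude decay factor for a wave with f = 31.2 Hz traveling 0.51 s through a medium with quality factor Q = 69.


pi*f*t/Q = pi*31.2*0.51/69 = 0.724479
A/A0 = exp(-0.724479) = 0.484577

0.484577


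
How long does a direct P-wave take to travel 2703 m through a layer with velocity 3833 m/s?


t = x / V
= 2703 / 3833
= 0.7052 s

0.7052


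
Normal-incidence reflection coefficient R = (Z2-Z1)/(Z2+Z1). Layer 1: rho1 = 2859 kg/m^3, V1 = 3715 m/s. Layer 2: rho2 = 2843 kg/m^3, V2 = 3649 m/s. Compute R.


Z1 = 2859 * 3715 = 10621185
Z2 = 2843 * 3649 = 10374107
R = (10374107 - 10621185) / (10374107 + 10621185) = -247078 / 20995292 = -0.0118

-0.0118


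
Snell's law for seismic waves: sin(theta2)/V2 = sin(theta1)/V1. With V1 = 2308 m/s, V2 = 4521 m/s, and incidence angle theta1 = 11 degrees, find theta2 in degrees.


sin(theta1) = sin(11 deg) = 0.190809
sin(theta2) = V2/V1 * sin(theta1) = 4521/2308 * 0.190809 = 0.373764
theta2 = arcsin(0.373764) = 21.9479 degrees

21.9479


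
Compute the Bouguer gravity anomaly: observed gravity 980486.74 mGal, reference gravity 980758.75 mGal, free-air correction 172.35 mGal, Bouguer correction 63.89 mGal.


BA = g_obs - g_ref + FAC - BC
= 980486.74 - 980758.75 + 172.35 - 63.89
= -163.55 mGal

-163.55


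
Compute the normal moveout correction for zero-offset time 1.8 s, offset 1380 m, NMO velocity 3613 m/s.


x/Vnmo = 1380/3613 = 0.381954
(x/Vnmo)^2 = 0.145889
t0^2 = 3.24
sqrt(3.24 + 0.145889) = 1.840079
dt = 1.840079 - 1.8 = 0.040079

0.040079


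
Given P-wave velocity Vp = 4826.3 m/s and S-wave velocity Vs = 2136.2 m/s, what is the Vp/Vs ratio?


Vp/Vs = 4826.3 / 2136.2
= 2.2593

2.2593


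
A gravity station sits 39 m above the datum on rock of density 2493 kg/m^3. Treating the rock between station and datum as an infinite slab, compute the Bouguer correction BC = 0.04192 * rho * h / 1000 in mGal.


BC = 0.04192 * rho * h / 1000
= 0.04192 * 2493 * 39 / 1000
= 4.0758 mGal

4.0758


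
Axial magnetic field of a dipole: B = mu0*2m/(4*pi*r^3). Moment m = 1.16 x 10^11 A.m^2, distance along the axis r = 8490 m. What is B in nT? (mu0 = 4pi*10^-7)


m = 1.16 x 10^11 = 116000000000 A.m^2
2m = 232000000000 A.m^2
r^3 = 8490^3 = 611960049000
B = (4pi*10^-7) * 232000000000 / (4*pi * 611960049000) * 1e9
= 291539.798253 / 7690116776915.4 * 1e9
= 37.911 nT

37.911


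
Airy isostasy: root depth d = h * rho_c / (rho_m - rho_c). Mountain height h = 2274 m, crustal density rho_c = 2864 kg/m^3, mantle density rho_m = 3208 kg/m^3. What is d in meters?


rho_m - rho_c = 3208 - 2864 = 344
d = 2274 * 2864 / 344
= 6512736 / 344
= 18932.37 m

18932.37


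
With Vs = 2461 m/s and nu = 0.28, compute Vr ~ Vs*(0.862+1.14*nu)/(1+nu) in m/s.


Numerator factor = 0.862 + 1.14*0.28 = 1.1812
Denominator = 1 + 0.28 = 1.28
Vr = 2461 * 1.1812 / 1.28 = 2271.04 m/s

2271.04


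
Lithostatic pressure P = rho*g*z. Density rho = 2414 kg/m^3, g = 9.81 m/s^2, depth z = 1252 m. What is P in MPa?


P = rho * g * z / 1e6
= 2414 * 9.81 * 1252 / 1e6
= 29649037.68 / 1e6
= 29.649 MPa

29.649


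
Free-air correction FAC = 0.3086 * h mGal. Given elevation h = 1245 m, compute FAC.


FAC = 0.3086 * h
= 0.3086 * 1245
= 384.207 mGal

384.207


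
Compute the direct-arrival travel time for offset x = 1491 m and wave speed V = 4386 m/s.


t = x / V
= 1491 / 4386
= 0.3399 s

0.3399


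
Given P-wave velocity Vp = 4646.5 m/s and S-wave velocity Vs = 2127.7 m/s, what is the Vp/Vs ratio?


Vp/Vs = 4646.5 / 2127.7
= 2.1838

2.1838


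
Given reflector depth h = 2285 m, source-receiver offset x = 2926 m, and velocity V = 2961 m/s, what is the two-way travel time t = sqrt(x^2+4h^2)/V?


x^2 + 4h^2 = 2926^2 + 4*2285^2 = 8561476 + 20884900 = 29446376
sqrt(29446376) = 5426.4515
t = 5426.4515 / 2961 = 1.8326 s

1.8326


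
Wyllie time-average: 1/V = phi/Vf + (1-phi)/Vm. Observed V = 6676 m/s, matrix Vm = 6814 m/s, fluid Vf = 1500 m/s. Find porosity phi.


1/V - 1/Vm = 1/6676 - 1/6814 = 3.03e-06
1/Vf - 1/Vm = 1/1500 - 1/6814 = 0.00051991
phi = 3.03e-06 / 0.00051991 = 0.0058

0.0058


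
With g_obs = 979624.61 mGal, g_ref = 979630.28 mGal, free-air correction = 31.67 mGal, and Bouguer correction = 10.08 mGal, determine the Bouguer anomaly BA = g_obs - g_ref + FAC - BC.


BA = g_obs - g_ref + FAC - BC
= 979624.61 - 979630.28 + 31.67 - 10.08
= 15.92 mGal

15.92


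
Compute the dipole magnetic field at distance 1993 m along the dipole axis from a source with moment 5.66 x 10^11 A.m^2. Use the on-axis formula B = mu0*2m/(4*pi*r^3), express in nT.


m = 5.66 x 10^11 = 566000000000 A.m^2
2m = 1132000000000 A.m^2
r^3 = 1993^3 = 7916293657
B = (4pi*10^-7) * 1132000000000 / (4*pi * 7916293657) * 1e9
= 1422513.153545 / 99479079985.96 * 1e9
= 14299.6211 nT

14299.6211


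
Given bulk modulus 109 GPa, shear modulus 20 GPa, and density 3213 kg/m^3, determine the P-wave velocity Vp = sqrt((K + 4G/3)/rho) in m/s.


First compute the effective modulus:
K + 4G/3 = 109e9 + 4*20e9/3 = 135666666666.67 Pa
Then divide by density:
135666666666.67 / 3213 = 42224297.1263 Pa/(kg/m^3)
Take the square root:
Vp = sqrt(42224297.1263) = 6498.02 m/s

6498.02


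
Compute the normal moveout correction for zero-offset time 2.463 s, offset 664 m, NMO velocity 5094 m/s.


x/Vnmo = 664/5094 = 0.130349
(x/Vnmo)^2 = 0.016991
t0^2 = 6.066369
sqrt(6.066369 + 0.016991) = 2.466447
dt = 2.466447 - 2.463 = 0.003447

0.003447


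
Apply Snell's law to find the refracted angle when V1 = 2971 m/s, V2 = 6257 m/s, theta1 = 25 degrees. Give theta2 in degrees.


sin(theta1) = sin(25 deg) = 0.422618
sin(theta2) = V2/V1 * sin(theta1) = 6257/2971 * 0.422618 = 0.890045
theta2 = arcsin(0.890045) = 62.8789 degrees

62.8789


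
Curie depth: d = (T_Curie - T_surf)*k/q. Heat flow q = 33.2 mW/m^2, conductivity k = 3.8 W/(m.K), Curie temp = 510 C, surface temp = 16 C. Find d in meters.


T_Curie - T_surf = 510 - 16 = 494 C
Convert q to W/m^2: 33.2 mW/m^2 = 0.0332 W/m^2
d = 494 * 3.8 / 0.0332 = 56542.17 m

56542.17


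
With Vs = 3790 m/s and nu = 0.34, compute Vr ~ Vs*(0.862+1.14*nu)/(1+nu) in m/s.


Numerator factor = 0.862 + 1.14*0.34 = 1.2496
Denominator = 1 + 0.34 = 1.34
Vr = 3790 * 1.2496 / 1.34 = 3534.32 m/s

3534.32


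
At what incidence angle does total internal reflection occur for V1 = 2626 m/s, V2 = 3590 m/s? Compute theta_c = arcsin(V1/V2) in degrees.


V1/V2 = 2626/3590 = 0.731476
theta_c = arcsin(0.731476) = 47.0103 degrees

47.0103


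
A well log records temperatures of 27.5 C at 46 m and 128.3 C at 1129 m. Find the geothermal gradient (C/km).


dT = 128.3 - 27.5 = 100.8 C
dz = 1129 - 46 = 1083 m
gradient = dT/dz * 1000 = 100.8/1083 * 1000 = 93.0748 C/km

93.0748


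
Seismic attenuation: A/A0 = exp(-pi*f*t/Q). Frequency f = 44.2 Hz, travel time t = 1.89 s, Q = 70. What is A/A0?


pi*f*t/Q = pi*44.2*1.89/70 = 3.749177
A/A0 = exp(-3.749177) = 0.023537

0.023537


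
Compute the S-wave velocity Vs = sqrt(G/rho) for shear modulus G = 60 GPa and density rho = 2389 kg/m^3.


Convert G to Pa: G = 60e9 Pa
Compute G/rho = 60e9 / 2389 = 25115110.9251
Vs = sqrt(25115110.9251) = 5011.5 m/s

5011.5


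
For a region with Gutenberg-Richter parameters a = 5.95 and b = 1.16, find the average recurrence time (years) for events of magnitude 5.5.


log10(N) = 5.95 - 1.16*5.5 = -0.43
N = 10^-0.43 = 0.371535
T = 1/N = 1/0.371535 = 2.6915 years

2.6915


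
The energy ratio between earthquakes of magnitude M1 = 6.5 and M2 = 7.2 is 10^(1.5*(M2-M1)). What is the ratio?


M2 - M1 = 7.2 - 6.5 = 0.7
1.5 * 0.7 = 1.05
ratio = 10^1.05 = 11.22

11.22


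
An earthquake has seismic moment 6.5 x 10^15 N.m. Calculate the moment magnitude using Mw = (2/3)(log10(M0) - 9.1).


log10(M0) = log10(6.5 x 10^15) = 15.8129
Mw = 2/3 * (15.8129 - 9.1)
= 2/3 * 6.7129
= 4.48

4.48


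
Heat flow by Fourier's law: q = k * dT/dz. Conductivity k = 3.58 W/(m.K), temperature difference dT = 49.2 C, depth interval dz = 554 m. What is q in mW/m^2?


q = k * dT / dz * 1000
= 3.58 * 49.2 / 554 * 1000
= 0.317935 * 1000
= 317.935 mW/m^2

317.935


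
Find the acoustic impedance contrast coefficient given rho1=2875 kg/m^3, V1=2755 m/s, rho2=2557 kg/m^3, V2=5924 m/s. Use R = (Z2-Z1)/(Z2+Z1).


Z1 = 2875 * 2755 = 7920625
Z2 = 2557 * 5924 = 15147668
R = (15147668 - 7920625) / (15147668 + 7920625) = 7227043 / 23068293 = 0.3133

0.3133


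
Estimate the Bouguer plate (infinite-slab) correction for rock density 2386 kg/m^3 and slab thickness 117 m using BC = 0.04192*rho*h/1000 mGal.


BC = 0.04192 * rho * h / 1000
= 0.04192 * 2386 * 117 / 1000
= 11.7025 mGal

11.7025


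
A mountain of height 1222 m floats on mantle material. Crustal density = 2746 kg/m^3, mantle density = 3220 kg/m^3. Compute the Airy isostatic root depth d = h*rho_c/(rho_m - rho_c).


rho_m - rho_c = 3220 - 2746 = 474
d = 1222 * 2746 / 474
= 3355612 / 474
= 7079.35 m

7079.35


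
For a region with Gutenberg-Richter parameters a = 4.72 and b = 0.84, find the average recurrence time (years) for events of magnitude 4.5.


log10(N) = 4.72 - 0.84*4.5 = 0.94
N = 10^0.94 = 8.709636
T = 1/N = 1/8.709636 = 0.1148 years

0.1148


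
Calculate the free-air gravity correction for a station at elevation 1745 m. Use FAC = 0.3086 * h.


FAC = 0.3086 * h
= 0.3086 * 1745
= 538.507 mGal

538.507


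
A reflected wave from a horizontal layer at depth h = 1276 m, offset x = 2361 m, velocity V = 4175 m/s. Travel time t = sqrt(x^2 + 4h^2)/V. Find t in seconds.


x^2 + 4h^2 = 2361^2 + 4*1276^2 = 5574321 + 6512704 = 12087025
sqrt(12087025) = 3476.6399
t = 3476.6399 / 4175 = 0.8327 s

0.8327


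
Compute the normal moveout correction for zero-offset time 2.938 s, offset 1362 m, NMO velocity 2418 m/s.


x/Vnmo = 1362/2418 = 0.563275
(x/Vnmo)^2 = 0.317279
t0^2 = 8.631844
sqrt(8.631844 + 0.317279) = 2.991509
dt = 2.991509 - 2.938 = 0.053509

0.053509


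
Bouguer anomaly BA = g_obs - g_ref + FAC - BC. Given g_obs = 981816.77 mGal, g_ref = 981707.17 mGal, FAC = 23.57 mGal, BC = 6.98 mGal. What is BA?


BA = g_obs - g_ref + FAC - BC
= 981816.77 - 981707.17 + 23.57 - 6.98
= 126.19 mGal

126.19


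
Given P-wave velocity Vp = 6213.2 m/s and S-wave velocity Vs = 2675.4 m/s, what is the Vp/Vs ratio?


Vp/Vs = 6213.2 / 2675.4
= 2.3223

2.3223


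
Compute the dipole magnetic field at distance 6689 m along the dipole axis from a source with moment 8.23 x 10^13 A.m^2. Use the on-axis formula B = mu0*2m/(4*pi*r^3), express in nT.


m = 8.23 x 10^13 = 82300000000000 A.m^2
2m = 164600000000000 A.m^2
r^3 = 6689^3 = 299284060769
B = (4pi*10^-7) * 164600000000000 / (4*pi * 299284060769) * 1e9
= 206842460.312352 / 3760914426593.65 * 1e9
= 54997.9172 nT

54997.9172
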